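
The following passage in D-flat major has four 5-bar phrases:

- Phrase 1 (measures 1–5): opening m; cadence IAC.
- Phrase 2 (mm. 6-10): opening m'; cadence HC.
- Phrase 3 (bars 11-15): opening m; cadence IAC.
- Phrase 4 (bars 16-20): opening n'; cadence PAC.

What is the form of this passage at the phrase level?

parallel double period

Four phrases in two halves: the first half (bars 1-10) ends with a half cadence, the second (mm. 11-20) with a perfect authentic cadence — a large antecedent–consequent pair, i.e. a double period.
Phrase 3 begins with the same material as phrase 1, making it parallel.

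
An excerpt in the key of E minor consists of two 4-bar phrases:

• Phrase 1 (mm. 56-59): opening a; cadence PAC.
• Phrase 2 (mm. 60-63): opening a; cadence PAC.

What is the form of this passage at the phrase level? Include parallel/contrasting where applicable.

repeated phrase

Both phrases have the same opening (a) and the same cadence (perfect authentic cadence): the second is a restatement, not a consequent, so this is a repeated phrase rather than a period.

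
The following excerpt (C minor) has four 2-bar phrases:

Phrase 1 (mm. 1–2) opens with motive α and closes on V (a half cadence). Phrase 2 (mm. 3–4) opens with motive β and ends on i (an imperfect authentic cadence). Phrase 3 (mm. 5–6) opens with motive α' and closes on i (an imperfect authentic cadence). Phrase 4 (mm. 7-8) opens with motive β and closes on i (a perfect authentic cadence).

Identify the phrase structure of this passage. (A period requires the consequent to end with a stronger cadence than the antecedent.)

Four phrases in two halves: the first half (bars 1–4) ends with an imperfect authentic cadence, the second (bars 5–8) with a perfect authentic cadence — a large antecedent–consequent pair, i.e. a double period.
Phrase 3 begins with the same material as phrase 1, making it parallel.

parallel double period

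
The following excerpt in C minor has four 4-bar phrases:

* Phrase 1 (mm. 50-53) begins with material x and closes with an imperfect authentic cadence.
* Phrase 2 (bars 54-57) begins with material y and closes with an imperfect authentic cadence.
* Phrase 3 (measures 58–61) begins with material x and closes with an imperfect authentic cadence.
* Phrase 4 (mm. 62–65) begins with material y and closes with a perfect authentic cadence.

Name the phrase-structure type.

Four phrases in two halves: the first half (mm. 50-57) ends with an imperfect authentic cadence, the second (bars 58–65) with a perfect authentic cadence — a large antecedent–consequent pair, i.e. a double period.
Phrase 3 begins with the same material as phrase 1, making it parallel.

parallel double period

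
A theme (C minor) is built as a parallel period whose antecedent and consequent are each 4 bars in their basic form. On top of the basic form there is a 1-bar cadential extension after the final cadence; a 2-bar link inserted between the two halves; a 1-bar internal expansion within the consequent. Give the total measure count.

Basic parallel period: 4 + 4 = 8 bars.
8 (basic form) + 1 (cadential extension) + 2 (link) + 1 (internal expansion) = 12.

12 measures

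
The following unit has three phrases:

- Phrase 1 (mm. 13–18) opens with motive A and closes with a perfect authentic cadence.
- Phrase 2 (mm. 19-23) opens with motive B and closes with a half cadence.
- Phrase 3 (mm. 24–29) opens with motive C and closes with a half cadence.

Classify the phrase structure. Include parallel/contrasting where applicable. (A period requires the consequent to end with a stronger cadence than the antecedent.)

The final phrase closes with a half cadence, which is not stronger than the preceding half cadence; the 3 phrases lack an overall antecedent–consequent design and so form a phrase group.

phrase group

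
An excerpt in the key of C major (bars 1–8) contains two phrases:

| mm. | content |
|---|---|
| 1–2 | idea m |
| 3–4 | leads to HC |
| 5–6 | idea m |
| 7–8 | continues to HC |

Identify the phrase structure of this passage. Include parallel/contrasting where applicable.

Both phrases have the same opening (m) and the same cadence (half cadence): the second is a restatement, not a consequent, so this is a repeated phrase rather than a period.

repeated phrase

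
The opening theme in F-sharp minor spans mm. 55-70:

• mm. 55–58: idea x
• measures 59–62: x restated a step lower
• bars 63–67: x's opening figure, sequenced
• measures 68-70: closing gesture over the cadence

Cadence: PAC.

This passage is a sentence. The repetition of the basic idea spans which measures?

The presentation of a sentence is the basic idea (mm. 55–58) plus its repetition (bars 59–62); the repetition of the basic idea is therefore measures 59–62.

measures 59–62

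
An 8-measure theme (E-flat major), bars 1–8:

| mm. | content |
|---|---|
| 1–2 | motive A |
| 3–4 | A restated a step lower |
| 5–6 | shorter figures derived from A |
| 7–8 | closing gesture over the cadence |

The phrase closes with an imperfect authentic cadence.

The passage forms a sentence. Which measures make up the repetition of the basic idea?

The presentation of a sentence is the basic idea (mm. 1–2) plus its repetition (measures 3-4); the repetition of the basic idea is therefore bars 3-4.

measures 3–4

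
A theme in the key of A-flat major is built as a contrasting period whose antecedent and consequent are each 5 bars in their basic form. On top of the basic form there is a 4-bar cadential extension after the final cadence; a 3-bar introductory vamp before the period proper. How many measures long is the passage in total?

17 measures

Basic contrasting period: 5 + 5 = 10 bars.
10 (basic form) + 4 (cadential extension) + 3 (introduction) = 17.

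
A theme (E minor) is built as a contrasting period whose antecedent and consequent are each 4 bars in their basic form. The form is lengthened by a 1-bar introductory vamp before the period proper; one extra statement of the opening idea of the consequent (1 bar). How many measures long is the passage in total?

Basic contrasting period: 4 + 4 = 8 bars.
8 (basic form) + 1 (introduction) + 1 (extra statement) = 10.

10 measures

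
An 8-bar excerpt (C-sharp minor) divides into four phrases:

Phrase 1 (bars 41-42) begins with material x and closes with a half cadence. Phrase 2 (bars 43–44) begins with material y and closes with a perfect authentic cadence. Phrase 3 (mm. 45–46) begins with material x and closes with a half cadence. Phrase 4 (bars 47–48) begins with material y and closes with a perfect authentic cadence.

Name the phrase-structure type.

The cadence pattern HC–PAC–HC–PAC is weak–strong twice, and phrases 3–4 restate phrases 1–2: a period heard twice, not a double period (which would end weakly at phrase 2).

repeated period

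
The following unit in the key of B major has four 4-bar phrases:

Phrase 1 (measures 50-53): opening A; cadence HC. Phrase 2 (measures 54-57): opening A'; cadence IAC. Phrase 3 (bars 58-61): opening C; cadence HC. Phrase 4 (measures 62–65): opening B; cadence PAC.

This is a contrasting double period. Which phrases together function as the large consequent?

phrases 3 and 4

In a double period the first pair of phrases (ending imperfect authentic cadence) is the large antecedent and the second pair (ending perfect authentic cadence) is the large consequent; the consequent is phrases 3 and 4.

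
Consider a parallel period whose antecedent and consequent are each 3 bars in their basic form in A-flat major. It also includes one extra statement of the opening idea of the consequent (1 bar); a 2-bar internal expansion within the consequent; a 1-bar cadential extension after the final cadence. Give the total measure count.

10 measures

Basic parallel period: 3 + 3 = 6 bars.
6 (basic form) + 1 (extra statement) + 2 (internal expansion) + 1 (cadential extension) = 10.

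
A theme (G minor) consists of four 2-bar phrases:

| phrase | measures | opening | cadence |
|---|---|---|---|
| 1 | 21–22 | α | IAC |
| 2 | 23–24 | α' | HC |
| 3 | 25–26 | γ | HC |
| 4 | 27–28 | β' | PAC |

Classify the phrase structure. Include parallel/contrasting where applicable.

Four phrases in two halves: the first half (mm. 21-24) ends with a half cadence, the second (bars 25–28) with a perfect authentic cadence — a large antecedent–consequent pair, i.e. a double period.
Phrase 3 begins with different material from phrase 1, making it contrasting.

contrasting double period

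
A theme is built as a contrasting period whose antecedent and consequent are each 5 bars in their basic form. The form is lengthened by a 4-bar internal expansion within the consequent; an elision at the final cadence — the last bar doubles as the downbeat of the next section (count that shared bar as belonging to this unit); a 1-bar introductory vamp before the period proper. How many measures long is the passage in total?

15 measures

Basic contrasting period: 5 + 5 = 10 bars.
10 (basic form) + 4 (internal expansion) + 1 (introduction) = 15.
The elision shares a bar with the next section but does not change this unit's count.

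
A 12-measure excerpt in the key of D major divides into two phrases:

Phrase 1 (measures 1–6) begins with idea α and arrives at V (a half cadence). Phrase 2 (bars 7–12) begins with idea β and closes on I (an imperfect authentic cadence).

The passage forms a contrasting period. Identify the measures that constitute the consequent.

measures 7–12

The antecedent is the phrase ending with the weaker cadence (half cadence, phrase 1) and the consequent the one ending more conclusively (imperfect authentic cadence, phrase 2); the consequent is mm. 7–12.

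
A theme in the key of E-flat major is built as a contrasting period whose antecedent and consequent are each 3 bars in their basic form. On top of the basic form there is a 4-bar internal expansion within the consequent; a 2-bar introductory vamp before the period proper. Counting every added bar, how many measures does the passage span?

Basic contrasting period: 3 + 3 = 6 bars.
6 (basic form) + 4 (internal expansion) + 2 (introduction) = 12.

12 measures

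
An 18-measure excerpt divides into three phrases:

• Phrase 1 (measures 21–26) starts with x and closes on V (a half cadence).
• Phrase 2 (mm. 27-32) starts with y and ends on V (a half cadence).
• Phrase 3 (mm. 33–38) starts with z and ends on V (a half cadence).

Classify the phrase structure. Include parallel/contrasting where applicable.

phrase group

The final phrase closes with a half cadence, which is not stronger than the preceding half cadence; the 3 phrases lack an overall antecedent–consequent design and so form a phrase group.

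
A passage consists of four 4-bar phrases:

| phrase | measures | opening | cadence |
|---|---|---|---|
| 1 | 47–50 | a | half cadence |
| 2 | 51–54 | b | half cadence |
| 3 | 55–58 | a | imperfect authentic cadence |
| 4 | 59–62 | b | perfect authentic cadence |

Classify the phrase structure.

Four phrases in two halves: the first half (measures 47–54) ends with a half cadence, the second (mm. 55–62) with a perfect authentic cadence — a large antecedent–consequent pair, i.e. a double period.
Phrase 3 begins with the same material as phrase 1, making it parallel.

parallel double period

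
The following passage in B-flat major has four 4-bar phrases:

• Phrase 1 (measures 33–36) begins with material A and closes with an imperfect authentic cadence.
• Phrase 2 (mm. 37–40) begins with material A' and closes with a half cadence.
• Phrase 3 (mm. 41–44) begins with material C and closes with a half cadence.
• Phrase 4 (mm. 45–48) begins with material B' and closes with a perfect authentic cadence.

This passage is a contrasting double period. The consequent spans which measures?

measures 41–48

In a double period the four phrases pair into a large antecedent (phrases 1–2, ending half cadence) and a large consequent (phrases 3–4, ending perfect authentic cadence). The consequent spans mm. 41–48.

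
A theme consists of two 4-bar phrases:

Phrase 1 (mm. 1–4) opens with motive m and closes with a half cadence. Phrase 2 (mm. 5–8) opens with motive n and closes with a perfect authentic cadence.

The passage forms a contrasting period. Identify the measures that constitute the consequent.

measures 5–8

The antecedent is the phrase ending with the weaker cadence (half cadence, phrase 1) and the consequent the one ending more conclusively (perfect authentic cadence, phrase 2); the consequent is measures 5–8.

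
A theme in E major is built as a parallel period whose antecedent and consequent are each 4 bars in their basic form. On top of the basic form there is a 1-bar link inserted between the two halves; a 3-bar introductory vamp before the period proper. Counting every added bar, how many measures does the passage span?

12 measures

Basic parallel period: 4 + 4 = 8 bars.
8 (basic form) + 1 (link) + 3 (introduction) = 12.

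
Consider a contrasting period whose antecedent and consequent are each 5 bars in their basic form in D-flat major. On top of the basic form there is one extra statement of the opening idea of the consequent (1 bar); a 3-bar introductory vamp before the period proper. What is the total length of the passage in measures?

14 measures

Basic contrasting period: 5 + 5 = 10 bars.
10 (basic form) + 1 (extra statement) + 3 (introduction) = 14.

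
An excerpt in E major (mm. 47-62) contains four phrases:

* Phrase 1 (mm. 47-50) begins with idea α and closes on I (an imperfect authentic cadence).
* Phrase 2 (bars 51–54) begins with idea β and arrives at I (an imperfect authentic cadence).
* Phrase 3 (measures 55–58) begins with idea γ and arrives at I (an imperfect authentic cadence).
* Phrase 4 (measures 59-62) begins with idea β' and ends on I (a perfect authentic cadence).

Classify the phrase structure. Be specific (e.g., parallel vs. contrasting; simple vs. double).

contrasting double period

Four phrases in two halves: the first half (mm. 47–54) ends with an imperfect authentic cadence, the second (mm. 55–62) with a perfect authentic cadence — a large antecedent–consequent pair, i.e. a double period.
Phrase 3 begins with different material from phrase 1, making it contrasting.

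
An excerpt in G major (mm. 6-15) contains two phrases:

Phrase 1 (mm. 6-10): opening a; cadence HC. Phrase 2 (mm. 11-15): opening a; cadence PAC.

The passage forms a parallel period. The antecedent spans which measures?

measures 6–10

The antecedent is the phrase ending with the weaker cadence (half cadence, phrase 1) and the consequent the one ending more conclusively (perfect authentic cadence, phrase 2); the antecedent is bars 6-10.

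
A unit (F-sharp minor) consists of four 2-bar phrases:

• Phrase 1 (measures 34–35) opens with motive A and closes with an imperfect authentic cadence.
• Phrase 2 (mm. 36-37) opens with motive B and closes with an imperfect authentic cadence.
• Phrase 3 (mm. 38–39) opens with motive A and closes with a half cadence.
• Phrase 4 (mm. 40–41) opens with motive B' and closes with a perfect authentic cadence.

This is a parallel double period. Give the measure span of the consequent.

In a double period the first pair of phrases (ending imperfect authentic cadence) is the large antecedent and the second pair (ending perfect authentic cadence) is the large consequent; the consequent is measures 38–41.

measures 38–41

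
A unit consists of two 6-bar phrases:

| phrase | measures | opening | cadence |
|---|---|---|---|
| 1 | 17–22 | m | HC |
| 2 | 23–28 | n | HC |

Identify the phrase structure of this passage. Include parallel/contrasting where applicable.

phrase group

The second phrase closes with a half cadence, which is not stronger than the first phrase's half cadence; without a weak→strong cadential pair there is no antecedent–consequent relationship, so this is a phrase group rather than a period.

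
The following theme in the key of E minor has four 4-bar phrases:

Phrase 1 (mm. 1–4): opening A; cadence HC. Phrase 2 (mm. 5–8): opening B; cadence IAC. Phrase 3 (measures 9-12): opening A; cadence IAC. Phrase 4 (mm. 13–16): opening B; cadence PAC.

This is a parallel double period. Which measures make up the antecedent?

In a double period the first pair of phrases (ending imperfect authentic cadence) is the large antecedent and the second pair (ending perfect authentic cadence) is the large consequent; the antecedent is measures 1–8.

measures 1–8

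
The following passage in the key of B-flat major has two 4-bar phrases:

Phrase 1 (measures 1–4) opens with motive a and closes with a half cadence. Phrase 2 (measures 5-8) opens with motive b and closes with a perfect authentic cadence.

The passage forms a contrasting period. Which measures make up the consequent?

The antecedent is the phrase ending with the weaker cadence (half cadence, phrase 1) and the consequent the one ending more conclusively (perfect authentic cadence, phrase 2); the consequent is mm. 5-8.

measures 5–8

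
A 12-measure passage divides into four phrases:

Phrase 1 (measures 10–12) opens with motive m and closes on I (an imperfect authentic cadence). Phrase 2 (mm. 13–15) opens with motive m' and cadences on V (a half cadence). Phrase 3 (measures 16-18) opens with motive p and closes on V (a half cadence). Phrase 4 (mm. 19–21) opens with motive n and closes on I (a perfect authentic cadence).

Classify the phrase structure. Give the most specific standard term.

Four phrases in two halves: the first half (bars 10–15) ends with a half cadence, the second (bars 16–21) with a perfect authentic cadence — a large antecedent–consequent pair, i.e. a double period.
Phrase 3 begins with different material from phrase 1, making it contrasting.

contrasting double period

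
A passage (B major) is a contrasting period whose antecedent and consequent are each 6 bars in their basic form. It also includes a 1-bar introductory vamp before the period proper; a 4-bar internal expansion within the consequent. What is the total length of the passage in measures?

17 measures

Basic contrasting period: 6 + 6 = 12 bars.
12 (basic form) + 1 (introduction) + 4 (internal expansion) = 17.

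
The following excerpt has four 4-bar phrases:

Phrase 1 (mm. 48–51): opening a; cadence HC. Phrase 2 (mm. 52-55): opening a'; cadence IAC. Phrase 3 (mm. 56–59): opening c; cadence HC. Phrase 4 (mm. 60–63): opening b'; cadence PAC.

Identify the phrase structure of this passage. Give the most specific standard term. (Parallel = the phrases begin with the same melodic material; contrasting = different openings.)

contrasting double period

Four phrases in two halves: the first half (mm. 48–55) ends with an imperfect authentic cadence, the second (mm. 56-63) with a perfect authentic cadence — a large antecedent–consequent pair, i.e. a double period.
Phrase 3 begins with different material from phrase 1, making it contrasting.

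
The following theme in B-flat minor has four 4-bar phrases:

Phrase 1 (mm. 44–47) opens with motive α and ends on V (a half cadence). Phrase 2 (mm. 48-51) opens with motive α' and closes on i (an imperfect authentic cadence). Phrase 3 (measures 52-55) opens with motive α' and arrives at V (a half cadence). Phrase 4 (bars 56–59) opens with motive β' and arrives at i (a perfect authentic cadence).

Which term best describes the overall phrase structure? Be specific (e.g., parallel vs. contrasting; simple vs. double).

parallel double period

Four phrases in two halves: the first half (measures 44–51) ends with an imperfect authentic cadence, the second (measures 52–59) with a perfect authentic cadence — a large antecedent–consequent pair, i.e. a double period.
Phrase 3 begins with the same material as phrase 1, making it parallel.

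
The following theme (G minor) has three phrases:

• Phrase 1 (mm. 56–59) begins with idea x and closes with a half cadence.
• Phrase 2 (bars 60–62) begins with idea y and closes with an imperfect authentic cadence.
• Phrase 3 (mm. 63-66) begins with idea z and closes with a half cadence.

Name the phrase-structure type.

The final phrase closes with a half cadence, which is not stronger than the preceding imperfect authentic cadence; the 3 phrases lack an overall antecedent–consequent design and so form a phrase group.

phrase group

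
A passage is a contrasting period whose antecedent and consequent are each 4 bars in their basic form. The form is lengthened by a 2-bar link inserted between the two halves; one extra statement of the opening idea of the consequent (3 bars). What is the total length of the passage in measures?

13 measures

Basic contrasting period: 4 + 4 = 8 bars.
8 (basic form) + 2 (link) + 3 (extra statement) = 13.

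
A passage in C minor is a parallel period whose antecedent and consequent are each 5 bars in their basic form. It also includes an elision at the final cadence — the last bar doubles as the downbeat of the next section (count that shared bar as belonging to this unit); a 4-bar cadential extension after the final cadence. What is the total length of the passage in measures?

14 measures

Basic parallel period: 5 + 5 = 10 bars.
10 (basic form) + 4 (cadential extension) = 14.
The elision shares a bar with the next section but does not change this unit's count.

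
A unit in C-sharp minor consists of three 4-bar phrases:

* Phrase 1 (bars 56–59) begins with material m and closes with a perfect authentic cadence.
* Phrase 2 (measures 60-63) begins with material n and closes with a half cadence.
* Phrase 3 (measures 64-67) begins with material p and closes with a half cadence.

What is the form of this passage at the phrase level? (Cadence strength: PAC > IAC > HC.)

The final phrase closes with a half cadence, which is not stronger than the preceding half cadence; the 3 phrases lack an overall antecedent–consequent design and so form a phrase group.

phrase group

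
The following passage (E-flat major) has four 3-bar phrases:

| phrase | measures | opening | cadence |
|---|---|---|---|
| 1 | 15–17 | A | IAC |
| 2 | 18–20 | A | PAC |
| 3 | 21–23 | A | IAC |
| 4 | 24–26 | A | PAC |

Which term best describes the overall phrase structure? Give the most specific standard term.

The cadence pattern IAC–PAC–IAC–PAC is weak–strong twice, and phrases 3–4 restate phrases 1–2: a period heard twice, not a double period (which would end weakly at phrase 2).

repeated period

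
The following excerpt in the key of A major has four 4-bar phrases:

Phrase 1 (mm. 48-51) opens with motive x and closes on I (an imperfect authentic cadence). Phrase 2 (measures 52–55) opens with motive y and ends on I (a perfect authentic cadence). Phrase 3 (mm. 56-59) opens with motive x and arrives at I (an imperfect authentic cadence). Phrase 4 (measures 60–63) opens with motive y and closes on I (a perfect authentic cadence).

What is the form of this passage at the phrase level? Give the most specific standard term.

The cadence pattern IAC–PAC–IAC–PAC is weak–strong twice, and phrases 3–4 restate phrases 1–2: a period heard twice, not a double period (which would end weakly at phrase 2).

repeated period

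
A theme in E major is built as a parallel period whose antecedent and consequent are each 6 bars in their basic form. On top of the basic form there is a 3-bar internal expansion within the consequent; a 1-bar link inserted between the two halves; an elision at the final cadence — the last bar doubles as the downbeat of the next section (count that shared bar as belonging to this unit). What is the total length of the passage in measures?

16 measures

Basic parallel period: 6 + 6 = 12 bars.
12 (basic form) + 3 (internal expansion) + 1 (link) = 16.
The elision shares a bar with the next section but does not change this unit's count.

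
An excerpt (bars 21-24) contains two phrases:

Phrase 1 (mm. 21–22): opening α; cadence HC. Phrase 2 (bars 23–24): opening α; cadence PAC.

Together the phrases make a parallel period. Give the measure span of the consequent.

measures 23–24

The phrase ending with the weaker cadence (half cadence) is the antecedent; the one ending more conclusively (perfect authentic cadence) is the consequent. The consequent is measures 23–24.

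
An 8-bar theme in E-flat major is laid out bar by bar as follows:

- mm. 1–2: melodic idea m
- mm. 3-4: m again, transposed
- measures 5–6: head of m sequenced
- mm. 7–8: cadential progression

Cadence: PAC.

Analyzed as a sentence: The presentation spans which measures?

measures 1–4

The presentation of a sentence is the basic idea (measures 1-2) plus its repetition (bars 3–4); the presentation is therefore bars 1–4.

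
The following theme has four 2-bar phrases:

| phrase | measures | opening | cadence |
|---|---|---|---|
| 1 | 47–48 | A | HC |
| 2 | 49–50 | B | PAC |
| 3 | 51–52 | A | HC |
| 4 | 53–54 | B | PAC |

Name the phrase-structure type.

The cadence pattern HC–PAC–HC–PAC is weak–strong twice, and phrases 3–4 restate phrases 1–2: a period heard twice, not a double period (which would end weakly at phrase 2).

repeated period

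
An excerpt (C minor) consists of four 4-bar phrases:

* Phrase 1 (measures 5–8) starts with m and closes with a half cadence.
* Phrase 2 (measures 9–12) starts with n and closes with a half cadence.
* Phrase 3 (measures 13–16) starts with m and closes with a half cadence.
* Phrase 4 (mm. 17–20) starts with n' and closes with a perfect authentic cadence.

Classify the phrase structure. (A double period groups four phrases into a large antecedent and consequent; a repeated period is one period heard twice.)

Four phrases in two halves: the first half (mm. 5–12) ends with a half cadence, the second (mm. 13–20) with a perfect authentic cadence — a large antecedent–consequent pair, i.e. a double period.
Phrase 3 begins with the same material as phrase 1, making it parallel.

parallel double period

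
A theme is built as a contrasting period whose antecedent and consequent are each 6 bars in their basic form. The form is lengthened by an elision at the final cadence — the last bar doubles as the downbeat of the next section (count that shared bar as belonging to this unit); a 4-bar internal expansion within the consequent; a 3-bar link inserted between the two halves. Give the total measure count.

19 measures

Basic contrasting period: 6 + 6 = 12 bars.
12 (basic form) + 4 (internal expansion) + 3 (link) = 19.
The elision shares a bar with the next section but does not change this unit's count.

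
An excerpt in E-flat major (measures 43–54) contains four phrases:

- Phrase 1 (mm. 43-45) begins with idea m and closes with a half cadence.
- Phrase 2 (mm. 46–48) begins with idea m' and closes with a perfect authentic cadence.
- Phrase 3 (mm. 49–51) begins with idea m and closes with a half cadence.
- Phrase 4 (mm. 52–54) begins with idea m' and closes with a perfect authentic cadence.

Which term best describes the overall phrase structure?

The cadence pattern HC–PAC–HC–PAC is weak–strong twice, and phrases 3–4 restate phrases 1–2: a period heard twice, not a double period (which would end weakly at phrase 2).

repeated period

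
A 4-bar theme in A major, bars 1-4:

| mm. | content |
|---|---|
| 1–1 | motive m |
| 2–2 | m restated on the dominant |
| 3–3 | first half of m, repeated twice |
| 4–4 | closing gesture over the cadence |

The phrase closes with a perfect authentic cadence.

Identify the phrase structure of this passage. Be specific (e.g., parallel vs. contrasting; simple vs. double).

Basic idea (measure 1) + its repetition (m. 2) form the presentation; fragmentation and cadence (bars 3–4) form the continuation — the 4-bar whole is a sentence.

sentence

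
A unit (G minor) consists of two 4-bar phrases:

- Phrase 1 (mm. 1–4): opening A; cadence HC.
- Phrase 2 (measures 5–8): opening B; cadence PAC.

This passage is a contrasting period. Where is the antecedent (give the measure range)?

The antecedent is the phrase ending with the weaker cadence (half cadence, phrase 1) and the consequent the one ending more conclusively (perfect authentic cadence, phrase 2); the antecedent is mm. 1–4.

measures 1–4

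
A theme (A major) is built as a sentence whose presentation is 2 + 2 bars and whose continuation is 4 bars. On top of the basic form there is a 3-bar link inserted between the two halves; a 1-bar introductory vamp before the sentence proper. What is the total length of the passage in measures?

Basic sentence: 2 + 2 + 4 = 8 bars.
8 (basic form) + 3 (link) + 1 (introduction) = 12.

12 measures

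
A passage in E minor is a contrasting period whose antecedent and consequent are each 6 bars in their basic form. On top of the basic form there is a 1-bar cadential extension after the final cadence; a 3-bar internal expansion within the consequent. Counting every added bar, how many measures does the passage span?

16 measures

Basic contrasting period: 6 + 6 = 12 bars.
12 (basic form) + 1 (cadential extension) + 3 (internal expansion) = 16.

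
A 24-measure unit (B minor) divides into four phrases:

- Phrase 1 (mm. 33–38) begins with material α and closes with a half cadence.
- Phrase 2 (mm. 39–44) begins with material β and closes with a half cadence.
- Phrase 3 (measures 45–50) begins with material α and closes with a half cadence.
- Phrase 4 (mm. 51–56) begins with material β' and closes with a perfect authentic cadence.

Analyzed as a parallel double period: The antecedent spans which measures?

In a double period the four phrases pair into a large antecedent (phrases 1–2, ending half cadence) and a large consequent (phrases 3–4, ending perfect authentic cadence). The antecedent spans mm. 33-44.

measures 33–44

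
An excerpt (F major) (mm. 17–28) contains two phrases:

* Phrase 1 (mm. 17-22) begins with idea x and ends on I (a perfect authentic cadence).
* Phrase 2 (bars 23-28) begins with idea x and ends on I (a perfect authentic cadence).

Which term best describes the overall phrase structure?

repeated phrase

Both phrases have the same opening (x) and the same cadence (perfect authentic cadence): the second is a restatement, not a consequent, so this is a repeated phrase rather than a period.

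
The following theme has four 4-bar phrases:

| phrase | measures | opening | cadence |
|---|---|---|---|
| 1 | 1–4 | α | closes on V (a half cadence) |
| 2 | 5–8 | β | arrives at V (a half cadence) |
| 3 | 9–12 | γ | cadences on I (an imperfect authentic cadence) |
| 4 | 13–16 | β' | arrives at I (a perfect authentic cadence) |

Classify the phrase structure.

Four phrases in two halves: the first half (mm. 1–8) ends with a half cadence, the second (mm. 9-16) with a perfect authentic cadence — a large antecedent–consequent pair, i.e. a double period.
Phrase 3 begins with different material from phrase 1, making it contrasting.

contrasting double period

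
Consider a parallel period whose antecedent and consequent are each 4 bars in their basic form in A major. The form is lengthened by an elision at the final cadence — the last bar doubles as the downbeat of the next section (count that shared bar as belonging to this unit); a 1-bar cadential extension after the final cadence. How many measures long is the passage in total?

Basic parallel period: 4 + 4 = 8 bars.
8 (basic form) + 1 (cadential extension) = 9.
The elision shares a bar with the next section but does not change this unit's count.

9 measures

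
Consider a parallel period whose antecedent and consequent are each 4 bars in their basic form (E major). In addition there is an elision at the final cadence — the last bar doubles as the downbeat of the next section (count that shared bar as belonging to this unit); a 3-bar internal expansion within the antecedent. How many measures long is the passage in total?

Basic parallel period: 4 + 4 = 8 bars.
8 (basic form) + 3 (internal expansion) = 11.
The elision shares a bar with the next section but does not change this unit's count.

11 measures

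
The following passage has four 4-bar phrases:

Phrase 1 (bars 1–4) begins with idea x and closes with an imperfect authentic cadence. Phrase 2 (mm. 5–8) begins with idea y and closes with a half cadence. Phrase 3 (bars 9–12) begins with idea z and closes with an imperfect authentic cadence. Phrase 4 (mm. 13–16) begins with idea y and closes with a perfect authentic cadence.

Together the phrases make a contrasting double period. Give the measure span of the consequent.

In a double period the first pair of phrases (ending half cadence) is the large antecedent and the second pair (ending perfect authentic cadence) is the large consequent; the consequent is measures 9–16.

measures 9–16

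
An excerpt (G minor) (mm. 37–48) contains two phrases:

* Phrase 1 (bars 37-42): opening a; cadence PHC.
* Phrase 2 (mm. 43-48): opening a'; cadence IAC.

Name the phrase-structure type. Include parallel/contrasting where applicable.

parallel period

Phrase 1 ends with a Phrygian half cadence (weaker) and phrase 2 with an imperfect authentic cadence (stronger): antecedent + consequent = a period.
The two phrases open with the same material (a / a'), so the period is parallel.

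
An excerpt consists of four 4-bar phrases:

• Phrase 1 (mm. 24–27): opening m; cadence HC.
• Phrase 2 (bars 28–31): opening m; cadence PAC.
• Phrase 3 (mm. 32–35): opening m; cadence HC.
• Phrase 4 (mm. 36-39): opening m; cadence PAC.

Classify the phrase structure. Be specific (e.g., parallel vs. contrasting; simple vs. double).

The cadence pattern HC–PAC–HC–PAC is weak–strong twice, and phrases 3–4 restate phrases 1–2: a period heard twice, not a double period (which would end weakly at phrase 2).

repeated period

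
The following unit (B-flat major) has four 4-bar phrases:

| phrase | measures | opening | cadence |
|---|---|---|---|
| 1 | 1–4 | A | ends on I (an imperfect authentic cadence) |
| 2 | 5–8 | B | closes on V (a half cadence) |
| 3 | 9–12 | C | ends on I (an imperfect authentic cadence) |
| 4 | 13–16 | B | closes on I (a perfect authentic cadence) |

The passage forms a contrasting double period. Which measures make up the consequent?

measures 9–16

In a double period the first pair of phrases (ending half cadence) is the large antecedent and the second pair (ending perfect authentic cadence) is the large consequent; the consequent is measures 9–16.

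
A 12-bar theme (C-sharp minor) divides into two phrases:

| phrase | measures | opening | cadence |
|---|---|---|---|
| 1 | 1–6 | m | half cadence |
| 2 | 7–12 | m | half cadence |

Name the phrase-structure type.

Both phrases have the same opening (m) and the same cadence (half cadence): the second is a restatement, not a consequent, so this is a repeated phrase rather than a period.

repeated phrase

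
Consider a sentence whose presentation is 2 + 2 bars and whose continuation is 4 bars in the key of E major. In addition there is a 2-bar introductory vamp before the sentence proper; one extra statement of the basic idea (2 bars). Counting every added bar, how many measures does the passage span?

Basic sentence: 2 + 2 + 4 = 8 bars.
8 (basic form) + 2 (introduction) + 2 (extra statement) = 12.

12 measures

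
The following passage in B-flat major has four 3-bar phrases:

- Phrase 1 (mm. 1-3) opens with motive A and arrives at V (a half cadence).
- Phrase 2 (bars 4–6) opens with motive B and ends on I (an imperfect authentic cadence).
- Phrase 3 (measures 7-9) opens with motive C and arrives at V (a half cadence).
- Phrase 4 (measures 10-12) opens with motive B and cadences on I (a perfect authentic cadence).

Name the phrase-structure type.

Four phrases in two halves: the first half (measures 1–6) ends with an imperfect authentic cadence, the second (mm. 7–12) with a perfect authentic cadence — a large antecedent–consequent pair, i.e. a double period.
Phrase 3 begins with different material from phrase 1, making it contrasting.

contrasting double period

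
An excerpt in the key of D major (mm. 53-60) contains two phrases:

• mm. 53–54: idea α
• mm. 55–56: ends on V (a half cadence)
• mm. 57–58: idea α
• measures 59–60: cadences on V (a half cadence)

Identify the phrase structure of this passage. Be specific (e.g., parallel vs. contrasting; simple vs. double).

repeated phrase

Both phrases have the same opening (α) and the same cadence (half cadence): the second is a restatement, not a consequent, so this is a repeated phrase rather than a period.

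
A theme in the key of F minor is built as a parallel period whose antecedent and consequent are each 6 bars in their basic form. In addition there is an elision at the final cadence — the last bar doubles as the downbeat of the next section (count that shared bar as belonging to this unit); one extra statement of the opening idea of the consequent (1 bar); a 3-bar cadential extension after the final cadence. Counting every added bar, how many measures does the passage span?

Basic parallel period: 6 + 6 = 12 bars.
12 (basic form) + 1 (extra statement) + 3 (cadential extension) = 16.
The elision shares a bar with the next section but does not change this unit's count.

16 measures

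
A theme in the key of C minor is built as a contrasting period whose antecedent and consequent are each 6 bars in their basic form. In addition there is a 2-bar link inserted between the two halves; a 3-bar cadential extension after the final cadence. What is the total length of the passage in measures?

17 measures

Basic contrasting period: 6 + 6 = 12 bars.
12 (basic form) + 2 (link) + 3 (cadential extension) = 17.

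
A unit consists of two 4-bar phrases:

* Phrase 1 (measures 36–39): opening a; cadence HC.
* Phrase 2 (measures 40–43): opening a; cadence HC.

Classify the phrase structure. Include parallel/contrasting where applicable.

Both phrases have the same opening (a) and the same cadence (half cadence): the second is a restatement, not a consequent, so this is a repeated phrase rather than a period.

repeated phrase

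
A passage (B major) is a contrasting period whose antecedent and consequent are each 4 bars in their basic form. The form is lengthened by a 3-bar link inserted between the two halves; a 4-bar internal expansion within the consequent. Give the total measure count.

Basic contrasting period: 4 + 4 = 8 bars.
8 (basic form) + 3 (link) + 4 (internal expansion) = 15.

15 measures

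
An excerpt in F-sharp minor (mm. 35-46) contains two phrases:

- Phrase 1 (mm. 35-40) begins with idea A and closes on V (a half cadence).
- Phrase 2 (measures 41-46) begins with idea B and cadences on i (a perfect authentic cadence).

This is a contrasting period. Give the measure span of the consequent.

The phrase ending with the weaker cadence (half cadence) is the antecedent; the one ending more conclusively (perfect authentic cadence) is the consequent. The consequent is measures 41–46.

measures 41–46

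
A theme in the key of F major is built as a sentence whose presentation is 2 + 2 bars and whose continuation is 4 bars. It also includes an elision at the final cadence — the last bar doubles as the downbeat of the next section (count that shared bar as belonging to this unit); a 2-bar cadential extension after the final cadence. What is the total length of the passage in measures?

Basic sentence: 2 + 2 + 4 = 8 bars.
8 (basic form) + 2 (cadential extension) = 10.
The elision shares a bar with the next section but does not change this unit's count.

10 measures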